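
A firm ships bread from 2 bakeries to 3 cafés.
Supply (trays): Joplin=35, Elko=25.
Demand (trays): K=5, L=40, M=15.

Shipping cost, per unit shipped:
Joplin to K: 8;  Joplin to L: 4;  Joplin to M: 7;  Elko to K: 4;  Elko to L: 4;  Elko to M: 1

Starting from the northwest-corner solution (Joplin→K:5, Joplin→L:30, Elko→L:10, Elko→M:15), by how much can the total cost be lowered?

20

Current plan cost = 5·8 + 30·4 + 10·4 + 15·1 = 215.
Optimal plan:
  Joplin->L: 35 × 4 = 140
  Elko->K: 5 × 4 = 20
  Elko->L: 5 × 4 = 20
  Elko->M: 15 × 1 = 15
Optimal cost = 195.
Saving = 215 − 195 = 20.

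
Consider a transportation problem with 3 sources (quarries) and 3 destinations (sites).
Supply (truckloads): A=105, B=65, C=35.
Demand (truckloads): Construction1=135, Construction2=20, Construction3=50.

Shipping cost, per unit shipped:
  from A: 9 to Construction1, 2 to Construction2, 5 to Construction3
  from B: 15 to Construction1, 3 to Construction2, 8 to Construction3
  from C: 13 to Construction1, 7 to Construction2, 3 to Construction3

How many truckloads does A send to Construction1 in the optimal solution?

Solving gives:
  A->Construction1: 105 × 9 = 945
  B->Construction1: 30 × 15 = 450
  B->Construction2: 20 × 3 = 60
  B->Construction3: 15 × 8 = 120
  C->Construction3: 35 × 3 = 105
Total cost = 1680.
So A→Construction1 carries 105 truckloads.

105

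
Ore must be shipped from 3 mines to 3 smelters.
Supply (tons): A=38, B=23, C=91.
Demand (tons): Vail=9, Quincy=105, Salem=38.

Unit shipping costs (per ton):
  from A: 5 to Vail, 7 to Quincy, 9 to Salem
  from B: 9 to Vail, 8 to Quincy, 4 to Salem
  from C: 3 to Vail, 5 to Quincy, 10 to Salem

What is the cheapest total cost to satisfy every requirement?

Optimal allocation:
  A–Quincy: 23 tons
  A–Salem: 15 tons
  B–Salem: 23 tons
  C–Vail: 9 tons
  C–Quincy: 82 tons
Total cost = 825.
(Supply check: A ships 38; B ships 23; C ships 91.)

825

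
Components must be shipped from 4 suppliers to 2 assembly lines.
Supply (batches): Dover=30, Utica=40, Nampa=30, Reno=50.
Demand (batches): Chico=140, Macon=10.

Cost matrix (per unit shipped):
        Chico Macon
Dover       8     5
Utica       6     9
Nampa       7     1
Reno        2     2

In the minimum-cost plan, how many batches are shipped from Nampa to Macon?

Solving gives:
  Dover→Chico: 30 × 8 = 240
  Utica→Chico: 40 × 6 = 240
  Nampa→Chico: 20 × 7 = 140
  Nampa→Macon: 10 × 1 = 10
  Reno→Chico: 50 × 2 = 100
Total cost = 730.
So Nampa→Macon carries 10 batches.

10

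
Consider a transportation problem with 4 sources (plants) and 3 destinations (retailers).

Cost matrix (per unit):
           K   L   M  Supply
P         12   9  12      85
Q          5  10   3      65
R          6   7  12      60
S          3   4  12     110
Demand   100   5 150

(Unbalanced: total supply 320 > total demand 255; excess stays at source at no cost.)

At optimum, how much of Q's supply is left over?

0

Minimum-cost shipments:
  P->M: 25 units
  Q->M: 65 units
  R->M: 60 units
  S->K: 100 units
  S->L: 5 units
Total cost = 1535.
Q ships 65 of its 65, leaving 0.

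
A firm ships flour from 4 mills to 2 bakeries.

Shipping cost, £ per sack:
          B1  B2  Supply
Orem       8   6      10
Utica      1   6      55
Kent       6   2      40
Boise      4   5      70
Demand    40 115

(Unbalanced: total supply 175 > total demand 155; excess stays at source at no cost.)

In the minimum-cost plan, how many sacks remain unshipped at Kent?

0

Minimum-cost shipments:
  Utica to B1: 40 × £1 = £40
  Utica to B2: 5 × £6 = £30
  Kent to B2: 40 × £2 = £80
  Boise to B2: 70 × £5 = £350
Total cost = £500.
Kent ships 40 of its 40, leaving 0.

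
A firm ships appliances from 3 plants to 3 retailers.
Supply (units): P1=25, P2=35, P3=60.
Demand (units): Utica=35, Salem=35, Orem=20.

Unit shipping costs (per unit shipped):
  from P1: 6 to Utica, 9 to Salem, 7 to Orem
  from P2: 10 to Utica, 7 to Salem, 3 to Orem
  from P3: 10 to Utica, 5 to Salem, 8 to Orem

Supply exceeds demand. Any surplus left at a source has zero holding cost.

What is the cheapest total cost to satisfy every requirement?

One minimum-cost allocation:
  P1→Utica: 25 × 6 = 150
  P2→Utica: 10 × 10 = 100
  P2→Orem: 20 × 3 = 60
  P3→Salem: 35 × 5 = 175
Total = 150 + 100 + 60 + 175 = 485.
(Supply check: P1 ships 25; P2 ships 30; P3 ships 35.)

485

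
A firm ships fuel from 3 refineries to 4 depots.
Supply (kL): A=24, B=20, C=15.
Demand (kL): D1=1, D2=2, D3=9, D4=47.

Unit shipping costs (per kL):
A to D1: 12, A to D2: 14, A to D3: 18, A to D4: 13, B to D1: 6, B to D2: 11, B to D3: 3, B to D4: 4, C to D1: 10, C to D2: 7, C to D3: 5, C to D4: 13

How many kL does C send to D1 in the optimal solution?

The minimum-cost plan:
  A–D4: 24 × 13 = 312
  B–D4: 20 × 4 = 80
  C–D1: 1 × 10 = 10
  C–D2: 2 × 7 = 14
  C–D3: 9 × 5 = 45
  C–D4: 3 × 13 = 39
Total cost = 500.
So C→D1 carries 1 kL.

1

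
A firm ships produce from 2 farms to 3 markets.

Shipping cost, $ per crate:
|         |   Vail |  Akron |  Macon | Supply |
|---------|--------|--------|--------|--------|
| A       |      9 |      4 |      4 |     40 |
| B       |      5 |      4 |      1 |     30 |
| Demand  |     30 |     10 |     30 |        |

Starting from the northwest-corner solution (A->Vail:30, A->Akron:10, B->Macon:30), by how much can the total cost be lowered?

Current plan cost = 30·9 + 10·4 + 30·1 = $340.
Optimal plan:
  A to Akron: 10 × $4 = $40
  A to Macon: 30 × $4 = $120
  B to Vail: 30 × $5 = $150
Optimal cost = $310.
Saving = 340 − 310 = $30.

30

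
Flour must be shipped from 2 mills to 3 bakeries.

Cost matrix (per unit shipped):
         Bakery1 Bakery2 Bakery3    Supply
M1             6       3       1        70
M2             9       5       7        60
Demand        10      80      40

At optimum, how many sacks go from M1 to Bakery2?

20

Optimal shipments:
  M1 to Bakery1: 10 × 6 = 60
  M1 to Bakery2: 20 × 3 = 60
  M1 to Bakery3: 40 × 1 = 40
  M2 to Bakery2: 60 × 5 = 300
Total cost = 460.
So M1→Bakery2 carries 20 sacks.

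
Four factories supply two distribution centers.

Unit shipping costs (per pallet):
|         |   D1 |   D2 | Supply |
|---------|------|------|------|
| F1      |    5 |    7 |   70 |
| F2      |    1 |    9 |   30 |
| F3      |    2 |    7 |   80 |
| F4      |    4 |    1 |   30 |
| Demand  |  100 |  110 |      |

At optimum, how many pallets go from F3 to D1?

Solving gives:
  F1 to D2: 70 pallets
  F2 to D1: 30 pallets
  F3 to D1: 70 pallets
  F3 to D2: 10 pallets
  F4 to D2: 30 pallets
Total cost = 760.
So F3→D1 carries 70 pallets.

70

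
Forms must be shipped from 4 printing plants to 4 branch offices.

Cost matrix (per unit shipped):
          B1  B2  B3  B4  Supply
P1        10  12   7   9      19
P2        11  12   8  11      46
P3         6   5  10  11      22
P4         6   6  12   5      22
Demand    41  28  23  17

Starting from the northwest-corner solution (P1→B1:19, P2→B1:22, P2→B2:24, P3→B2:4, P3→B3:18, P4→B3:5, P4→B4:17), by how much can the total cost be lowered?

Current plan cost = 19·10 + 22·11 + 24·12 + 4·5 + 18·10 + 5·12 + 17·5 = 1065.
Optimal plan:
  P1→B3: 18 boxes
  P1→B4: 1 boxes
  P2→B1: 41 boxes
  P2→B3: 5 boxes
  P3→B2: 22 boxes
  P4→B2: 6 boxes
  P4→B4: 16 boxes
Optimal cost = 852.
Saving = 1065 − 852 = 213.

213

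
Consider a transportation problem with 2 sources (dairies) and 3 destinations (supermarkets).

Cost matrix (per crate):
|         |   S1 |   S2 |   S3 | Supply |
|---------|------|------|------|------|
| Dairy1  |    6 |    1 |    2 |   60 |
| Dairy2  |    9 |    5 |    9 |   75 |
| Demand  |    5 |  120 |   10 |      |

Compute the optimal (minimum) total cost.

465

Optimal allocation:
  Dairy1–S2: 50 × 1 = 50
  Dairy1–S3: 10 × 2 = 20
  Dairy2–S1: 5 × 9 = 45
  Dairy2–S2: 70 × 5 = 350
Total = 50 + 20 + 45 + 350 = 465.
(Supply check: Dairy1 ships 60; Dairy2 ships 75.)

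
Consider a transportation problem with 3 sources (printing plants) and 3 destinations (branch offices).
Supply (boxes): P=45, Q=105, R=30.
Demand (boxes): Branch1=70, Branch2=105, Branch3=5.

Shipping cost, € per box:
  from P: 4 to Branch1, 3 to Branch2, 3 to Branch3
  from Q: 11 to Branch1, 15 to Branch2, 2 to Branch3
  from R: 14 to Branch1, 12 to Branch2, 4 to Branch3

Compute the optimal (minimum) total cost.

A cheapest plan:
  P to Branch2: 45 boxes
  Q to Branch1: 70 boxes
  Q to Branch2: 30 boxes
  Q to Branch3: 5 boxes
  R to Branch2: 30 boxes
Total cost = €1725.

1725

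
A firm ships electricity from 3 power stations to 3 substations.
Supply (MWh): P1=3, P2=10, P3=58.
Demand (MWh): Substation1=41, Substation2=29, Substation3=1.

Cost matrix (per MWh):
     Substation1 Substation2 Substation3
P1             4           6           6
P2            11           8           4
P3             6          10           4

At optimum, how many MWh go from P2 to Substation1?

Optimal shipments:
  P1→Substation2: 3 × 6 = 18
  P2→Substation2: 10 × 8 = 80
  P3→Substation1: 41 × 6 = 246
  P3→Substation2: 16 × 10 = 160
  P3→Substation3: 1 × 4 = 4
Total cost = 508.
The route P2→Substation1 is not used.

0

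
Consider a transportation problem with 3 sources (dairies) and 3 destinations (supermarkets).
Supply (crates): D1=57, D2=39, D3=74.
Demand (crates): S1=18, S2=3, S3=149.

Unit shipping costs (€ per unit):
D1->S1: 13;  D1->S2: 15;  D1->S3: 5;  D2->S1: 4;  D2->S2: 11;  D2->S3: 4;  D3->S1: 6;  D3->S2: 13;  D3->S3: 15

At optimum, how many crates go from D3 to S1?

Solving gives:
  D1→S3: 57 × €5 = €285
  D2→S3: 39 × €4 = €156
  D3→S1: 18 × €6 = €108
  D3→S2: 3 × €13 = €39
  D3→S3: 53 × €15 = €795
Total cost = €1383.
So D3→S1 carries 18 crates.

18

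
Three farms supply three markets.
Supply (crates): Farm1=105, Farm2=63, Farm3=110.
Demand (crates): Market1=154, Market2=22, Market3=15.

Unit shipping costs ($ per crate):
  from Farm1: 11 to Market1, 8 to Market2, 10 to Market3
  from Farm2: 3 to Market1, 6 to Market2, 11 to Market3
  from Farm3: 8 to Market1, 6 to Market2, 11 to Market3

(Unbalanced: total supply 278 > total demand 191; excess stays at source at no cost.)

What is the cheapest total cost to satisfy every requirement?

Optimal allocation:
  Farm1 to Market2: 3 × $8 = $24
  Farm1 to Market3: 15 × $10 = $150
  Farm2 to Market1: 63 × $3 = $189
  Farm3 to Market1: 91 × $8 = $728
  Farm3 to Market2: 19 × $6 = $114
Total = 24 + 150 + 189 + 728 + 114 = $1205.
(Supply check: Farm1 ships 18; Farm2 ships 63; Farm3 ships 110.)

1205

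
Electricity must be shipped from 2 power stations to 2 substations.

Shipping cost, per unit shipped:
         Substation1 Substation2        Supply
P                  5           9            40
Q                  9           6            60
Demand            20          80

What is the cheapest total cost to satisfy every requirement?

An optimal shipping plan:
  P->Substation1: 20 × 5 = 100
  P->Substation2: 20 × 9 = 180
  Q->Substation2: 60 × 6 = 360
Total = 100 + 180 + 360 = 640.

640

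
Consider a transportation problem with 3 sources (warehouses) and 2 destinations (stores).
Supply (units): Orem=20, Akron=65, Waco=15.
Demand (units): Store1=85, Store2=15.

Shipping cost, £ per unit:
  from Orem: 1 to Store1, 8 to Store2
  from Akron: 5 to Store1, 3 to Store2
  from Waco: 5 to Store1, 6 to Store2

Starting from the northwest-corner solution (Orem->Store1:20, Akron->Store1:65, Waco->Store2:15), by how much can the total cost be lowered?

45

Current plan cost = 20·1 + 65·5 + 15·6 = £435.
Optimal plan:
  Orem→Store1: 20 × £1 = £20
  Akron→Store1: 50 × £5 = £250
  Akron→Store2: 15 × £3 = £45
  Waco→Store1: 15 × £5 = £75
Optimal cost = £390.
Saving = 435 − 390 = £45.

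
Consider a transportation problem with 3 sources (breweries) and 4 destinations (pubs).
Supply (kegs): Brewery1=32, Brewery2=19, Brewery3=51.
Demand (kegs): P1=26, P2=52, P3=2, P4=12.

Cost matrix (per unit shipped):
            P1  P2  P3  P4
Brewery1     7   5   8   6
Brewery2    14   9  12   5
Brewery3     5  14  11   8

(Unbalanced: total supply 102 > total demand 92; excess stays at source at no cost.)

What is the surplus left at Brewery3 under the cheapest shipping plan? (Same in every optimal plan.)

An optimal plan:
  Brewery1->P2: 32 kegs
  Brewery2->P2: 19 kegs
  Brewery3->P1: 26 kegs
  Brewery3->P2: 1 kegs
  Brewery3->P3: 2 kegs
  Brewery3->P4: 12 kegs
Total cost = 593.
Brewery3 ships 41 of its 51, leaving 10.

10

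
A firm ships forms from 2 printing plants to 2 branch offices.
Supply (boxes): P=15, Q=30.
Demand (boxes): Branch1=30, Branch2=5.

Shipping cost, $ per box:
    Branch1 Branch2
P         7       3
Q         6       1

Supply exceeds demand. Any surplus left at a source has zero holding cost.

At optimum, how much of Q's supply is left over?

Minimum-cost shipments:
  P→Branch1: 5 × $7 = $35
  Q→Branch1: 25 × $6 = $150
  Q→Branch2: 5 × $1 = $5
Total cost = $190.
Q ships 30 of its 30, leaving 0.

0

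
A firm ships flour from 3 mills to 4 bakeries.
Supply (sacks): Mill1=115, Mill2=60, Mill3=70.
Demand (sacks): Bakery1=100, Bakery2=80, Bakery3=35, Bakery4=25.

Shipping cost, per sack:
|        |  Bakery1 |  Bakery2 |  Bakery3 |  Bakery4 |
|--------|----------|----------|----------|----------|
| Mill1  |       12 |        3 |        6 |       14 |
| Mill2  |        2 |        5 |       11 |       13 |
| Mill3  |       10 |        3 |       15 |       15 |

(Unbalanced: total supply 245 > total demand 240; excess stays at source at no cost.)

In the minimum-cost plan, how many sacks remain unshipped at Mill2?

0

Minimum-cost shipments:
  Mill1 to Bakery2: 55 × 3 = 165
  Mill1 to Bakery3: 35 × 6 = 210
  Mill1 to Bakery4: 25 × 14 = 350
  Mill2 to Bakery1: 60 × 2 = 120
  Mill3 to Bakery1: 40 × 10 = 400
  Mill3 to Bakery2: 25 × 3 = 75
Total cost = 1320.
Mill2 ships 60 of its 60, leaving 0.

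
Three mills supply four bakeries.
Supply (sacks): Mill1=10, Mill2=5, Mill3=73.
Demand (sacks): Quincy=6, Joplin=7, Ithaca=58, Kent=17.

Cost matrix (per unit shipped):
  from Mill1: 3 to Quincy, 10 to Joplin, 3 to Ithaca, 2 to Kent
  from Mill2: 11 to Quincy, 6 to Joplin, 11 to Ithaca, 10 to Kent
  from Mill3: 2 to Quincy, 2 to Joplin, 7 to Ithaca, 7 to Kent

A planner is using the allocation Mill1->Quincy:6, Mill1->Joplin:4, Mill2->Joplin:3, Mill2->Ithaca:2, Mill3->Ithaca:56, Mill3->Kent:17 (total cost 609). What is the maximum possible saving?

93

Current plan cost = 6·3 + 4·10 + 3·6 + 2·11 + 56·7 + 17·7 = 609.
Optimal plan:
  Mill1 to Kent: 10 × 2 = 20
  Mill2 to Kent: 5 × 10 = 50
  Mill3 to Quincy: 6 × 2 = 12
  Mill3 to Joplin: 7 × 2 = 14
  Mill3 to Ithaca: 58 × 7 = 406
  Mill3 to Kent: 2 × 7 = 14
Optimal cost = 516.
Saving = 609 − 516 = 93.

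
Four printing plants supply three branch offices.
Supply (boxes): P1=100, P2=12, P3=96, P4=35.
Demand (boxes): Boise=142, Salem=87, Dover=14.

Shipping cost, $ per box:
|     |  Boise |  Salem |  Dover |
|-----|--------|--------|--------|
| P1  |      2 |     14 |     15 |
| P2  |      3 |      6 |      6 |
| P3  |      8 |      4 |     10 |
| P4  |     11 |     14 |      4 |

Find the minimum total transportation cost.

A cheapest plan:
  P1->Boise: 100 boxes
  P2->Boise: 12 boxes
  P3->Boise: 9 boxes
  P3->Salem: 87 boxes
  P4->Boise: 21 boxes
  P4->Dover: 14 boxes
Total cost = $943.
(Supply check: P1 ships 100; P2 ships 12; P3 ships 96; P4 ships 35.)

943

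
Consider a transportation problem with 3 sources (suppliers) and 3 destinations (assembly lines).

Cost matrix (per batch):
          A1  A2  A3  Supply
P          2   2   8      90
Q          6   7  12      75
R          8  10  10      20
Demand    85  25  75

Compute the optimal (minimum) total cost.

A cheapest plan:
  P->A1: 10 × 2 = 20
  P->A2: 25 × 2 = 50
  P->A3: 55 × 8 = 440
  Q->A1: 75 × 6 = 450
  R->A3: 20 × 10 = 200
Total = 20 + 50 + 440 + 450 + 200 = 1160.

1160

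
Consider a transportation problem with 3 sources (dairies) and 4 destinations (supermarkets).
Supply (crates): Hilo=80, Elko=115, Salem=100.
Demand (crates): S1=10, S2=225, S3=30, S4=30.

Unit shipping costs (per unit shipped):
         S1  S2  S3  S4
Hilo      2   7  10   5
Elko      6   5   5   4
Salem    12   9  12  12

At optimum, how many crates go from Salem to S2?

Optimal shipments:
  Hilo–S1: 10 × 2 = 20
  Hilo–S2: 40 × 7 = 280
  Hilo–S4: 30 × 5 = 150
  Elko–S2: 85 × 5 = 425
  Elko–S3: 30 × 5 = 150
  Salem–S2: 100 × 9 = 900
Total cost = 1925.
So Salem→S2 carries 100 crates.

100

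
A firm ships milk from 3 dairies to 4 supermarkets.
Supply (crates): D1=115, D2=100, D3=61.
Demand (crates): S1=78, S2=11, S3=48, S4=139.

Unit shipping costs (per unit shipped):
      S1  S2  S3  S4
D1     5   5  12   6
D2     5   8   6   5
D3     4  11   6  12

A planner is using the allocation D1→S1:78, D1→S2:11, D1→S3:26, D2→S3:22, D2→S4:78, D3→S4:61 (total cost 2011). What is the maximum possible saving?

Current plan cost = 78·5 + 11·5 + 26·12 + 22·6 + 78·5 + 61·12 = 2011.
Optimal plan:
  D1 to S1: 17 × 5 = 85
  D1 to S2: 11 × 5 = 55
  D1 to S4: 87 × 6 = 522
  D2 to S3: 48 × 6 = 288
  D2 to S4: 52 × 5 = 260
  D3 to S1: 61 × 4 = 244
Optimal cost = 1454.
Saving = 2011 − 1454 = 557.

557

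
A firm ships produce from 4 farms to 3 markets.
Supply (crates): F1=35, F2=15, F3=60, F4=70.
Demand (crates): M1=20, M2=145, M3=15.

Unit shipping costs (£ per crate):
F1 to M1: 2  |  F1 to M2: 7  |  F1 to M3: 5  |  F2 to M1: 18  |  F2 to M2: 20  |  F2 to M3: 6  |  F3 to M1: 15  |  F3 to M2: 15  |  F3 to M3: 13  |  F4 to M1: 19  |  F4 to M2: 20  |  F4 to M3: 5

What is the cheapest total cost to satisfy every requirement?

2520

Optimal allocation:
  F1 to M1: 20 × £2 = £40
  F1 to M2: 15 × £7 = £105
  F2 to M2: 15 × £20 = £300
  F3 to M2: 60 × £15 = £900
  F4 to M2: 55 × £20 = £1100
  F4 to M3: 15 × £5 = £75
Total = 40 + 105 + 300 + 900 + 1100 + 75 = £2520.
(Supply check: F1 ships 35; F2 ships 15; F3 ships 60; F4 ships 70.)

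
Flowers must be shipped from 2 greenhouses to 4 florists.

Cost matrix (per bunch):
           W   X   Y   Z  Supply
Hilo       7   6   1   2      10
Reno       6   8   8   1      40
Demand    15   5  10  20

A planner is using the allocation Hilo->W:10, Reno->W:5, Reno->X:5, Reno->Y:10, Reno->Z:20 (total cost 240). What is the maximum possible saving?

Current plan cost = 10·7 + 5·6 + 5·8 + 10·8 + 20·1 = 240.
Optimal plan:
  Hilo to Y: 10 × 1 = 10
  Reno to W: 15 × 6 = 90
  Reno to X: 5 × 8 = 40
  Reno to Z: 20 × 1 = 20
Optimal cost = 160.
Saving = 240 − 160 = 80.

80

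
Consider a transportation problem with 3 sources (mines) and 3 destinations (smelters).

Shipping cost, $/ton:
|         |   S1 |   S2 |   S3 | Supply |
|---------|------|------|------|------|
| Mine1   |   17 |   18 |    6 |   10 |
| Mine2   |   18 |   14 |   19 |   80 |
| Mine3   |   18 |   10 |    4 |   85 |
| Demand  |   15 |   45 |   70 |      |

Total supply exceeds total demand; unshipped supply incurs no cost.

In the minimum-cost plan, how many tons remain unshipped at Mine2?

Minimum-cost shipments:
  Mine1–S3: 10 × $6 = $60
  Mine2–S1: 15 × $18 = $270
  Mine2–S2: 20 × $14 = $280
  Mine3–S2: 25 × $10 = $250
  Mine3–S3: 60 × $4 = $240
Total cost = $1100.
Mine2 ships 35 of its 80, leaving 45.

45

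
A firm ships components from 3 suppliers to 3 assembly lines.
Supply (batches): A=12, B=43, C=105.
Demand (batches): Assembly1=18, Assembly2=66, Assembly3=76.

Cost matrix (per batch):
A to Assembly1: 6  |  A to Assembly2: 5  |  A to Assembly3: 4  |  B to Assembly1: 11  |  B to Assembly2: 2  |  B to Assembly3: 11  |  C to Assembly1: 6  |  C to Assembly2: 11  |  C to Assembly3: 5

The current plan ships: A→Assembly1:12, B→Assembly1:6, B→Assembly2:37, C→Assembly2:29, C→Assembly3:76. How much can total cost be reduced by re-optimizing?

Current plan cost = 12·6 + 6·11 + 37·2 + 29·11 + 76·5 = 911.
Optimal plan:
  A→Assembly2: 12 × 5 = 60
  B→Assembly2: 43 × 2 = 86
  C→Assembly1: 18 × 6 = 108
  C→Assembly2: 11 × 11 = 121
  C→Assembly3: 76 × 5 = 380
Optimal cost = 755.
Saving = 911 − 755 = 156.

156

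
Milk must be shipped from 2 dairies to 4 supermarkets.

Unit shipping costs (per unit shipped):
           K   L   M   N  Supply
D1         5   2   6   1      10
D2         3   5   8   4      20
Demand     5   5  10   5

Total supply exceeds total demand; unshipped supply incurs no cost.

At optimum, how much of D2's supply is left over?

5

Minimum-cost shipments:
  D1→L: 5 × 2 = 10
  D1→N: 5 × 1 = 5
  D2→K: 5 × 3 = 15
  D2→M: 10 × 8 = 80
Total cost = 110.
D2 ships 15 of its 20, leaving 5.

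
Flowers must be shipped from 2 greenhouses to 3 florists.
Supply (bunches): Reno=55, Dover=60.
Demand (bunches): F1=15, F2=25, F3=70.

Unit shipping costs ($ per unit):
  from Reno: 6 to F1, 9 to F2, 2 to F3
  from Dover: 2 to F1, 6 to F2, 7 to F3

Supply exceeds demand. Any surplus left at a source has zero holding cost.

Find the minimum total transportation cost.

395

A cheapest plan:
  Reno to F3: 55 × $2 = $110
  Dover to F1: 15 × $2 = $30
  Dover to F2: 25 × $6 = $150
  Dover to F3: 15 × $7 = $105
Total = 110 + 30 + 150 + 105 = $395.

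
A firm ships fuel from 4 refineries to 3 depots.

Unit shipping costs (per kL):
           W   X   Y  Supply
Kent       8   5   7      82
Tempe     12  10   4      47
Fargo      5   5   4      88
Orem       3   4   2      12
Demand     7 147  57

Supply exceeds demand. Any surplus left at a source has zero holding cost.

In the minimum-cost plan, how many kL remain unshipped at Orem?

An optimal plan:
  Kent→X: 82 × 5 = 410
  Tempe→Y: 29 × 4 = 116
  Fargo→X: 65 × 5 = 325
  Fargo→Y: 23 × 4 = 92
  Orem→W: 7 × 3 = 21
  Orem→Y: 5 × 2 = 10
Total cost = 974.
Orem ships 12 of its 12, leaving 0.

0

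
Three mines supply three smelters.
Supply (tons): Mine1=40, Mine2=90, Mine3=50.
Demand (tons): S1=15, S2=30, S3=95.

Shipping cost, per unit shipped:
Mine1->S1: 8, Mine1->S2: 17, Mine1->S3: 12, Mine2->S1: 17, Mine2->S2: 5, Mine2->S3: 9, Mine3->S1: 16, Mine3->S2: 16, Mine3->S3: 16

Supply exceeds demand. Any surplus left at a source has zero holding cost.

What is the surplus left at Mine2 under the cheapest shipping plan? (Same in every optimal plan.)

Minimum-cost shipments:
  Mine1→S1: 15 tons
  Mine1→S3: 25 tons
  Mine2→S2: 30 tons
  Mine2→S3: 60 tons
  Mine3→S3: 10 tons
Total cost = 1270.
Mine2 ships 90 of its 90, leaving 0.

0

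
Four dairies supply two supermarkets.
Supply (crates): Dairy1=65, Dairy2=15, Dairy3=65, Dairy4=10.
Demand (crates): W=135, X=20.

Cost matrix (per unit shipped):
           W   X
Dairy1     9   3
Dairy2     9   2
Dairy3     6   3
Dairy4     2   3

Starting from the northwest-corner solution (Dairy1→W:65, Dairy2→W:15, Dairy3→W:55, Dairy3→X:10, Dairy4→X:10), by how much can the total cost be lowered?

Current plan cost = 65·9 + 15·9 + 55·6 + 10·3 + 10·3 = 1110.
Optimal plan:
  Dairy1–W: 60 × 9 = 540
  Dairy1–X: 5 × 3 = 15
  Dairy2–X: 15 × 2 = 30
  Dairy3–W: 65 × 6 = 390
  Dairy4–W: 10 × 2 = 20
Optimal cost = 995.
Saving = 1110 − 995 = 115.

115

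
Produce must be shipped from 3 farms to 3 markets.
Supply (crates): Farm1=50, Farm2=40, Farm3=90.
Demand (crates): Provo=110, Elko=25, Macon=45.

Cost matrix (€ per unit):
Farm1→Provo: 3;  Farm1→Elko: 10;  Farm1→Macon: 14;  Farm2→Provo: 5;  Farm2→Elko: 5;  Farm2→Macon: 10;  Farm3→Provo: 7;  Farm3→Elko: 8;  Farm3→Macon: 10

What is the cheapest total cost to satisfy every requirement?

1115

A cheapest plan:
  Farm1→Provo: 50 × €3 = €150
  Farm2→Provo: 15 × €5 = €75
  Farm2→Elko: 25 × €5 = €125
  Farm3→Provo: 45 × €7 = €315
  Farm3→Macon: 45 × €10 = €450
Total = 150 + 75 + 125 + 315 + 450 = €1115.
(Supply check: Farm1 ships 50; Farm2 ships 40; Farm3 ships 90.)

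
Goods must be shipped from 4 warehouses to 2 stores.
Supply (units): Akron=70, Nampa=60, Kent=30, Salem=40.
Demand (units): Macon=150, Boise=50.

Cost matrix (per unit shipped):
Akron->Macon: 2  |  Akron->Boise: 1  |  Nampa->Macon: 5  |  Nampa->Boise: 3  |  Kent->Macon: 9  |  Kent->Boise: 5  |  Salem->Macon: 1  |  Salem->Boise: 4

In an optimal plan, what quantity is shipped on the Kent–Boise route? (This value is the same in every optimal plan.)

30

Optimal shipments:
  Akron–Macon: 70 × 2 = 140
  Nampa–Macon: 40 × 5 = 200
  Nampa–Boise: 20 × 3 = 60
  Kent–Boise: 30 × 5 = 150
  Salem–Macon: 40 × 1 = 40
Total cost = 590.
So Kent→Boise carries 30 units.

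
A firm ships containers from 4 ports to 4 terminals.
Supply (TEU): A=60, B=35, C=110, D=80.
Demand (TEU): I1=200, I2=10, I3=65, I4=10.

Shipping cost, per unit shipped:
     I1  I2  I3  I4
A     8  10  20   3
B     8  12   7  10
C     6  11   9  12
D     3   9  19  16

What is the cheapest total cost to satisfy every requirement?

One minimum-cost allocation:
  A to I1: 40 × 8 = 320
  A to I2: 10 × 10 = 100
  A to I4: 10 × 3 = 30
  B to I3: 35 × 7 = 245
  C to I1: 80 × 6 = 480
  C to I3: 30 × 9 = 270
  D to I1: 80 × 3 = 240
Total = 320 + 100 + 30 + 245 + 480 + 270 + 240 = 1685.

1685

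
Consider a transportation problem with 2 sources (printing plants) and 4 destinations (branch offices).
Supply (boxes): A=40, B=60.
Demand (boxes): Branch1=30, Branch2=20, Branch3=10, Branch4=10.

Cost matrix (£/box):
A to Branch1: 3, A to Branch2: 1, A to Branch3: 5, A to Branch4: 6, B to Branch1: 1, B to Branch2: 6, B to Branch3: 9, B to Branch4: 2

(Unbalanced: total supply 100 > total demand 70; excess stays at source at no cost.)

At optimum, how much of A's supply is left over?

10

An optimal plan:
  A->Branch2: 20 × £1 = £20
  A->Branch3: 10 × £5 = £50
  B->Branch1: 30 × £1 = £30
  B->Branch4: 10 × £2 = £20
Total cost = £120.
A ships 30 of its 40, leaving 10.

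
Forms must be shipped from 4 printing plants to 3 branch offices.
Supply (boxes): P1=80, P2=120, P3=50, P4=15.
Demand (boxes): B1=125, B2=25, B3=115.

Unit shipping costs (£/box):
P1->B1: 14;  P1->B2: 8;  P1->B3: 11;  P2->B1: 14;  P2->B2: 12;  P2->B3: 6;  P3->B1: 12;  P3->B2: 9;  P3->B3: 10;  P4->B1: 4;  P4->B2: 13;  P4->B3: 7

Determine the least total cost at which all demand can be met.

One minimum-cost allocation:
  P1->B1: 55 × £14 = £770
  P1->B2: 25 × £8 = £200
  P2->B1: 5 × £14 = £70
  P2->B3: 115 × £6 = £690
  P3->B1: 50 × £12 = £600
  P4->B1: 15 × £4 = £60
Total = 770 + 200 + 70 + 690 + 600 + 60 = £2390.
(Supply check: P1 ships 80; P2 ships 120; P3 ships 50; P4 ships 15.)

2390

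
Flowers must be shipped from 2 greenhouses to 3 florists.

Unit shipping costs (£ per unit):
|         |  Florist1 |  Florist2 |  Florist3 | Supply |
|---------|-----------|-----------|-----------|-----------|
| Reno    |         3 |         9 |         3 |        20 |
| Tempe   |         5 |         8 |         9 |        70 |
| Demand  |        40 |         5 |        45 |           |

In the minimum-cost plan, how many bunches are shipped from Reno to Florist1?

0

The minimum-cost plan:
  Reno to Florist3: 20 × £3 = £60
  Tempe to Florist1: 40 × £5 = £200
  Tempe to Florist2: 5 × £8 = £40
  Tempe to Florist3: 25 × £9 = £225
Total cost = £525.
The route Reno→Florist1 is not used.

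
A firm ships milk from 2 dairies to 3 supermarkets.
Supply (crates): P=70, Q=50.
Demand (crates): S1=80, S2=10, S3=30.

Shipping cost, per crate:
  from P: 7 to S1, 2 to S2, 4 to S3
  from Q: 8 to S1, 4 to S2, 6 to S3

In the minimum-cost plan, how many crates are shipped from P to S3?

30

The minimum-cost plan:
  P->S1: 30 crates
  P->S2: 10 crates
  P->S3: 30 crates
  Q->S1: 50 crates
Total cost = 750.
So P→S3 carries 30 crates.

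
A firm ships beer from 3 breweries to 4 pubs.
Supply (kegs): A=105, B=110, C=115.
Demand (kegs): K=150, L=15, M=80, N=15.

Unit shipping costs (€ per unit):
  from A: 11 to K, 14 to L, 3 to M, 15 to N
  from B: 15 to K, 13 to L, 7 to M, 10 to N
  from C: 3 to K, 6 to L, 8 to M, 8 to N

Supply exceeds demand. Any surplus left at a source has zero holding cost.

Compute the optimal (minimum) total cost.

1355

A cheapest plan:
  A to K: 25 × €11 = €275
  A to M: 80 × €3 = €240
  B to K: 10 × €15 = €150
  B to L: 15 × €13 = €195
  B to N: 15 × €10 = €150
  C to K: 115 × €3 = €345
Total = 275 + 240 + 150 + 195 + 150 + 345 = €1355.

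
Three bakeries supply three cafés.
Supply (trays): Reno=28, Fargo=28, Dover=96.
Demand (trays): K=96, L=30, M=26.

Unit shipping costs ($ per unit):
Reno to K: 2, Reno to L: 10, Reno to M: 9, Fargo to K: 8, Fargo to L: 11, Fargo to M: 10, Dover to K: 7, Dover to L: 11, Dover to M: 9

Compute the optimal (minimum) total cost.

1096

An optimal shipping plan:
  Reno->K: 28 trays
  Fargo->L: 28 trays
  Dover->K: 68 trays
  Dover->L: 2 trays
  Dover->M: 26 trays
Total cost = $1096.
(Supply check: Reno ships 28; Fargo ships 28; Dover ships 96.)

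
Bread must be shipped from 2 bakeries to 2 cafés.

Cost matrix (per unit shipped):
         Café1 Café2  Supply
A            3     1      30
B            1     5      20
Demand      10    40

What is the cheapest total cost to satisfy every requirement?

90

Optimal allocation:
  A–Café2: 30 × 1 = 30
  B–Café1: 10 × 1 = 10
  B–Café2: 10 × 5 = 50
Total = 30 + 10 + 50 = 90.
(Supply check: A ships 30; B ships 20.)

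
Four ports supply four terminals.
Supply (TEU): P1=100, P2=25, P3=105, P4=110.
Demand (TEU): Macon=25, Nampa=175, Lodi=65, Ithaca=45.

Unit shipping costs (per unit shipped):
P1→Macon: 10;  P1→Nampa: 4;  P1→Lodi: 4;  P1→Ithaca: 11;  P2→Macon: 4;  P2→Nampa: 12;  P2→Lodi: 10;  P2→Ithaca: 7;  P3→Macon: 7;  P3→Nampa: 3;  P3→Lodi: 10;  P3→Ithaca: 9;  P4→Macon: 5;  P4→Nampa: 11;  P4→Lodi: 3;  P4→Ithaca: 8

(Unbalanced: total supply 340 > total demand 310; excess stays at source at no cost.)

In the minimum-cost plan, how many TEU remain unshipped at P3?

Minimum-cost shipments:
  P1→Nampa: 70 × 4 = 280
  P2→Ithaca: 25 × 7 = 175
  P3→Nampa: 105 × 3 = 315
  P4→Macon: 25 × 5 = 125
  P4→Lodi: 65 × 3 = 195
  P4→Ithaca: 20 × 8 = 160
Total cost = 1250.
P3 ships 105 of its 105, leaving 0.

0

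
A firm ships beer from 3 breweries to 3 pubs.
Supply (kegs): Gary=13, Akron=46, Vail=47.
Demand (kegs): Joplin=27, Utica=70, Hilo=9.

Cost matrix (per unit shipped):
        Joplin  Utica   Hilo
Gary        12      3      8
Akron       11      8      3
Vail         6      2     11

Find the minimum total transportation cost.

537

Optimal allocation:
  Gary to Utica: 13 × 3 = 39
  Akron to Joplin: 27 × 11 = 297
  Akron to Utica: 10 × 8 = 80
  Akron to Hilo: 9 × 3 = 27
  Vail to Utica: 47 × 2 = 94
Total = 39 + 297 + 80 + 27 + 94 = 537.
(Supply check: Gary ships 13; Akron ships 46; Vail ships 47.)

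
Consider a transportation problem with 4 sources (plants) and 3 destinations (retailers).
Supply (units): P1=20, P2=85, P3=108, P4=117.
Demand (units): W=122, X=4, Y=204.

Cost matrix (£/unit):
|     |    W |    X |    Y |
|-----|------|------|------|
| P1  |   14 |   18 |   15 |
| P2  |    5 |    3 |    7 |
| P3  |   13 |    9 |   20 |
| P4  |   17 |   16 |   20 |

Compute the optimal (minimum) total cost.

An optimal shipping plan:
  P1→Y: 20 × £15 = £300
  P2→Y: 85 × £7 = £595
  P3→W: 104 × £13 = £1352
  P3→X: 4 × £9 = £36
  P4→W: 18 × £17 = £306
  P4→Y: 99 × £20 = £1980
Total = 300 + 595 + 1352 + 36 + 306 + 1980 = £4569.
(Supply check: P1 ships 20; P2 ships 85; P3 ships 108; P4 ships 117.)

4569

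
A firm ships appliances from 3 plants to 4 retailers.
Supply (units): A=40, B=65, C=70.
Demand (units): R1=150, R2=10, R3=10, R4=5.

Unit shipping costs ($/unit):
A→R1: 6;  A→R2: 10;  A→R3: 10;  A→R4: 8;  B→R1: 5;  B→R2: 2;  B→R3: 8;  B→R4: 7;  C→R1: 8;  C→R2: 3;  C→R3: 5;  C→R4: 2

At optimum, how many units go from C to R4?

The minimum-cost plan:
  A→R1: 40 units
  B→R1: 65 units
  C→R1: 45 units
  C→R2: 10 units
  C→R3: 10 units
  C→R4: 5 units
Total cost = $1015.
So C→R4 carries 5 units.

5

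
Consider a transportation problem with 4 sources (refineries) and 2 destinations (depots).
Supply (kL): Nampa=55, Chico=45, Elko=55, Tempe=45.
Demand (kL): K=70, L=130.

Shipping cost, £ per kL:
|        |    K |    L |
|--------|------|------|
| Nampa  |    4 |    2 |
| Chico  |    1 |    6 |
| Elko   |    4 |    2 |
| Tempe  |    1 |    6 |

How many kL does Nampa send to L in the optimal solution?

Optimal shipments:
  Nampa to L: 55 × £2 = £110
  Chico to K: 45 × £1 = £45
  Elko to L: 55 × £2 = £110
  Tempe to K: 25 × £1 = £25
  Tempe to L: 20 × £6 = £120
Total cost = £410.
So Nampa→L carries 55 kL.

55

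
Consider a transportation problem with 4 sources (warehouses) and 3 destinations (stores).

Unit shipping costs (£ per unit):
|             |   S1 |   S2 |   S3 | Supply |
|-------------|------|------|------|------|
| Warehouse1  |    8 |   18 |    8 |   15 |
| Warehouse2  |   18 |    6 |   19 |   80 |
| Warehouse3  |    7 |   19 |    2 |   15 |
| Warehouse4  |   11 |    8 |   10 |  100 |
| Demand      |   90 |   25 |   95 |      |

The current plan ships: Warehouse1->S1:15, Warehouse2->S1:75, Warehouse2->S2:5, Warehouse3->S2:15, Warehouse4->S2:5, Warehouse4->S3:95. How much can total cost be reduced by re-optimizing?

465

Current plan cost = 15·8 + 75·18 + 5·6 + 15·19 + 5·8 + 95·10 = £2775.
Optimal plan:
  Warehouse1 to S1: 15 × £8 = £120
  Warehouse2 to S1: 55 × £18 = £990
  Warehouse2 to S2: 25 × £6 = £150
  Warehouse3 to S3: 15 × £2 = £30
  Warehouse4 to S1: 20 × £11 = £220
  Warehouse4 to S3: 80 × £10 = £800
Optimal cost = £2310.
Saving = 2775 − 2310 = £465.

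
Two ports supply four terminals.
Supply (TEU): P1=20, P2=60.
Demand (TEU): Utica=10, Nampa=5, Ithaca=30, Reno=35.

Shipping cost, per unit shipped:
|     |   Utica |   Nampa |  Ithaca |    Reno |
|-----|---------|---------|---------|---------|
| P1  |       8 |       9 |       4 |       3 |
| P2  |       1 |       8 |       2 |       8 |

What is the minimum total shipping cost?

An optimal shipping plan:
  P1–Reno: 20 × 3 = 60
  P2–Utica: 10 × 1 = 10
  P2–Nampa: 5 × 8 = 40
  P2–Ithaca: 30 × 2 = 60
  P2–Reno: 15 × 8 = 120
Total = 60 + 10 + 40 + 60 + 120 = 290.

290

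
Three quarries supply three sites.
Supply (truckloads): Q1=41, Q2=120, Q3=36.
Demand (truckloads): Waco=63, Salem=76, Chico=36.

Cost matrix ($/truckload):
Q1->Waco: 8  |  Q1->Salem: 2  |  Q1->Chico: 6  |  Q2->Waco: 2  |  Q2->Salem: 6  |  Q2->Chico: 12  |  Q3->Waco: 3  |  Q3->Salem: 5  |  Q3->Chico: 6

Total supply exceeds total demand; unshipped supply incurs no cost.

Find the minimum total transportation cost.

634

One minimum-cost allocation:
  Q1→Salem: 41 truckloads
  Q2→Waco: 63 truckloads
  Q2→Salem: 35 truckloads
  Q3→Chico: 36 truckloads
Total cost = $634.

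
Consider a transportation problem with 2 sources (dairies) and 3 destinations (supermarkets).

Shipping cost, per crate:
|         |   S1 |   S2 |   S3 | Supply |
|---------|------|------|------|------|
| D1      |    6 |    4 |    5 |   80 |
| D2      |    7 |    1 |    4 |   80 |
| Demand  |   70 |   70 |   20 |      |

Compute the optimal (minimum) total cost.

580

One minimum-cost allocation:
  D1–S1: 70 × 6 = 420
  D1–S3: 10 × 5 = 50
  D2–S2: 70 × 1 = 70
  D2–S3: 10 × 4 = 40
Total = 420 + 50 + 70 + 40 = 580.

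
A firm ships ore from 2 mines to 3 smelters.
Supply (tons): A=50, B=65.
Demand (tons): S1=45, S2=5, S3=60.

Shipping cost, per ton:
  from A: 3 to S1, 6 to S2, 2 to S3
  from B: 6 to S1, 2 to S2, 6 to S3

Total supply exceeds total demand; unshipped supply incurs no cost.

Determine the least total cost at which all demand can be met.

A cheapest plan:
  A->S3: 50 × 2 = 100
  B->S1: 45 × 6 = 270
  B->S2: 5 × 2 = 10
  B->S3: 10 × 6 = 60
Total = 100 + 270 + 10 + 60 = 440.

440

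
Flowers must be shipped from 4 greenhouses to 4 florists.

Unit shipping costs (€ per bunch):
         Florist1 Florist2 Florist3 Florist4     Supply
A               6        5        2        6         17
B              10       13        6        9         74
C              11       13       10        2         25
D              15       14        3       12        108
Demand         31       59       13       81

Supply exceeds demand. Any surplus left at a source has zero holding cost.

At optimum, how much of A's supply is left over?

0

Minimum-cost shipments:
  A→Florist2: 17 × €5 = €85
  B→Florist1: 31 × €10 = €310
  B→Florist4: 43 × €9 = €387
  C→Florist4: 25 × €2 = €50
  D→Florist2: 42 × €14 = €588
  D→Florist3: 13 × €3 = €39
  D→Florist4: 13 × €12 = €156
Total cost = €1615.
A ships 17 of its 17, leaving 0.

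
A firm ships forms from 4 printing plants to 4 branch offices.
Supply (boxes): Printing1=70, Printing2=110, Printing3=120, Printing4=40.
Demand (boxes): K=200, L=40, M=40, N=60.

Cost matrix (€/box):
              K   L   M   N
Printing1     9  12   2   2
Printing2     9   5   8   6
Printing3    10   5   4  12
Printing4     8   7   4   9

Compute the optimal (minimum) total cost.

An optimal shipping plan:
  Printing1→M: 10 × €2 = €20
  Printing1→N: 60 × €2 = €120
  Printing2→K: 110 × €9 = €990
  Printing3→K: 50 × €10 = €500
  Printing3→L: 40 × €5 = €200
  Printing3→M: 30 × €4 = €120
  Printing4→K: 40 × €8 = €320
Total = 20 + 120 + 990 + 500 + 200 + 120 + 320 = €2270.
(Supply check: Printing1 ships 70; Printing2 ships 110; Printing3 ships 120; Printing4 ships 40.)

2270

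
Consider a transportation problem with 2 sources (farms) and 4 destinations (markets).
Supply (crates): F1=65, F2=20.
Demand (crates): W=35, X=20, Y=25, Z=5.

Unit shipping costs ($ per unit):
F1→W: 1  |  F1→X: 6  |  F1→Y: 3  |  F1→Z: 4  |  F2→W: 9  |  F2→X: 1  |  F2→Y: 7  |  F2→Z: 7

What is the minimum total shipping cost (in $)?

150

Optimal allocation:
  F1->W: 35 × $1 = $35
  F1->Y: 25 × $3 = $75
  F1->Z: 5 × $4 = $20
  F2->X: 20 × $1 = $20
Total = 35 + 75 + 20 + 20 = $150.
(Supply check: F1 ships 65; F2 ships 20.)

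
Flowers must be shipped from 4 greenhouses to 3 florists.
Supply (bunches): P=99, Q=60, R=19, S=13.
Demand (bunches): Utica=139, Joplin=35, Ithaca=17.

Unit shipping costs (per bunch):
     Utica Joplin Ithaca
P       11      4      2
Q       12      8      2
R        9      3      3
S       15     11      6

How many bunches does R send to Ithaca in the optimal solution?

Solving gives:
  P→Utica: 64 × 11 = 704
  P→Joplin: 35 × 4 = 140
  Q→Utica: 43 × 12 = 516
  Q→Ithaca: 17 × 2 = 34
  R→Utica: 19 × 9 = 171
  S→Utica: 13 × 15 = 195
Total cost = 1760.
The route R→Ithaca is not used.

0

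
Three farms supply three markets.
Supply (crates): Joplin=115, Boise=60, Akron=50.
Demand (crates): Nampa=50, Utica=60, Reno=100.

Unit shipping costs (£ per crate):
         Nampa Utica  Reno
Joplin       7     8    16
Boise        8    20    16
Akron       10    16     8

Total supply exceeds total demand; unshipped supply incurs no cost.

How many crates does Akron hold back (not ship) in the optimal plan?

0

Minimum-cost shipments:
  Joplin–Nampa: 50 crates
  Joplin–Utica: 60 crates
  Boise–Reno: 50 crates
  Akron–Reno: 50 crates
Total cost = £2030.
Akron ships 50 of its 50, leaving 0.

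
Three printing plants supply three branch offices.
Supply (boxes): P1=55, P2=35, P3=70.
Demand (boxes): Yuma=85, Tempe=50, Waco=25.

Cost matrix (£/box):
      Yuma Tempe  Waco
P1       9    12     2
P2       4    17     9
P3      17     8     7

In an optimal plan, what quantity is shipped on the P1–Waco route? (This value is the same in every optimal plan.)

Optimal shipments:
  P1->Yuma: 50 × £9 = £450
  P1->Waco: 5 × £2 = £10
  P2->Yuma: 35 × £4 = £140
  P3->Tempe: 50 × £8 = £400
  P3->Waco: 20 × £7 = £140
Total cost = £1140.
So P1→Waco carries 5 boxes.

5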